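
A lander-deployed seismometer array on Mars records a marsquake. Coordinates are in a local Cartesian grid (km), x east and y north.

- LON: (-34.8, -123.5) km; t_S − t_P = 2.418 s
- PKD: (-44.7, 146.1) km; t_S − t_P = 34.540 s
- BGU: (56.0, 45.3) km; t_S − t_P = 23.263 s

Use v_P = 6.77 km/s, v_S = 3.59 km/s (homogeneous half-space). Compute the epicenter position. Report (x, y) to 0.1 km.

Distance from S−P lag: d = Δt · v_P v_S / (v_P − v_S) = Δt · (6.77·3.59)/(6.77−3.59) ≈ 7.6429·Δt.
So d_LON = 18.48, d_PKD = 263.98, d_BGU = 177.80 km.
Circle about each station: (x + 34.8)² + (y + 123.5)² = 18.48²; (x + 44.7)² + (y − 146.1)² = 263.98²; (x − 56.0)² + (y − 45.3)² = 177.80².
Subtracting the LON equation from the PKD and BGU equations removes the quadratic terms:
-19.8 x + 539.2 y = -62463.92
181.6 x + 337.6 y = -42546.53
Solving the 2×2 system: x ≈ -17.7, y ≈ -116.5 km.
Check against LON (with the unrounded x, y): √((x + 34.8)²+(y + 123.5)²) = 18.46 ≈ 18.48 km. ✓

-17.7 km east, -116.5 km north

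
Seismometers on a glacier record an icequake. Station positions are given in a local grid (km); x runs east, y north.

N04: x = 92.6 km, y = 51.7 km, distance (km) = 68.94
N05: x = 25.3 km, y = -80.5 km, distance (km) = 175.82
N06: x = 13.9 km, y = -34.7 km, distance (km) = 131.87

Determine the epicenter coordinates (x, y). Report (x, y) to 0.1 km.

(38.8, 94.8)

Circle about each station: (x − 92.6)² + (y − 51.7)² = 68.94²; (x − 25.3)² + (y + 80.5)² = 175.82²; (x − 13.9)² + (y + 34.7)² = 131.87².
Subtracting the N04 equation from the N05 and N06 equations removes the quadratic terms:
-134.6 x − 264.4 y = -30287.26
-157.4 x − 172.8 y = -22487.32
Solving the 2×2 system: x ≈ 38.8, y ≈ 94.8 km.
Check against N04 (with the unrounded x, y): √((x − 92.6)²+(y − 51.7)²) = 68.95 ≈ 68.94 km. ✓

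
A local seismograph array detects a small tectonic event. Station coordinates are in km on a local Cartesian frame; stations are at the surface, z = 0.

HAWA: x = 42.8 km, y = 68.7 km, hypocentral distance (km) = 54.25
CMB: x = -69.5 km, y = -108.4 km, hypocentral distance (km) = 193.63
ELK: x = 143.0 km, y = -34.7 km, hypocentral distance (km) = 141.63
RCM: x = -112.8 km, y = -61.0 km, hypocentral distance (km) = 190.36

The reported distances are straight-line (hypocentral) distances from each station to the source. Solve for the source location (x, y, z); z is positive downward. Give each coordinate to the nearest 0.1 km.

x ≈ 37.1 km, y ≈ 45.7 km, depth ≈ 48.8 km

Each station gives a sphere (x−x_i)² + (y−y_i)² + z² = d_i² (stations at z=0).
Subtracting the HAWA sphere from CMB and ELK: z² cancels, leaving linear equations in x and y:
-224.6 x − 354.2 y = -24520.23
200.4 x − 206.8 y = -2014.43
Solving: x ≈ 37.106, y ≈ 45.698 km (keep extra digits for the depth step; rounded: 37.1, 45.7).
Then from the HAWA sphere: z² = 54.25² − (x − 42.8)² − (y − 68.7)² with x = 37.106, y = 45.698, so z ≈ 48.801 ≈ 48.8 km.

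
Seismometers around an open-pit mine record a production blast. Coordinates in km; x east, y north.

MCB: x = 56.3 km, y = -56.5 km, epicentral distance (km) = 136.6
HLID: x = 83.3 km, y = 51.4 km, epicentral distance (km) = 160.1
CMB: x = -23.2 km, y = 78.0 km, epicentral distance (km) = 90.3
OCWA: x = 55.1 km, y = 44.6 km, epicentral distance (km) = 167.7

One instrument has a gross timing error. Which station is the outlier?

Solve using three stations at a time. Using MCB, HLID, CMB (subtract circle equations pairwise → linear system) gives (x, y) ≈ (-68.2, -0.3).
Distances from that point to each station vs reported:
  MCB: calculated 136.6 vs reported 136.6 → residual 0.0 km
  HLID: calculated 160.1 vs reported 160.1 → residual 0.0 km
  CMB: calculated 90.3 vs reported 90.3 → residual 0.0 km
  OCWA: calculated 131.3 vs reported 167.7 → residual 36.4 km
MCB, HLID, CMB are mutually consistent (residuals ≈ 0); OCWA is off by 36.4 km.

OCWA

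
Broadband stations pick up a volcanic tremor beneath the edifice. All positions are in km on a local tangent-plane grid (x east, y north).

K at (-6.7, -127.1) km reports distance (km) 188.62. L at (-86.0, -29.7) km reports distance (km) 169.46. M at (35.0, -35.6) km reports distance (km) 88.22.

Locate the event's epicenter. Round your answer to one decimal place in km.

Circle about each station: (x + 6.7)² + (y + 127.1)² = 188.62²; (x + 86.0)² + (y + 29.7)² = 169.46²; (x − 35.0)² + (y + 35.6)² = 88.22².
Subtracting the K equation from the L and M equations removes the quadratic terms:
-158.6 x + 194.8 y = -1060.40
83.4 x + 183.0 y = 14087.80
Solving the 2×2 system: x ≈ 64.9, y ≈ 47.4 km.

64.9 km east, 47.4 km north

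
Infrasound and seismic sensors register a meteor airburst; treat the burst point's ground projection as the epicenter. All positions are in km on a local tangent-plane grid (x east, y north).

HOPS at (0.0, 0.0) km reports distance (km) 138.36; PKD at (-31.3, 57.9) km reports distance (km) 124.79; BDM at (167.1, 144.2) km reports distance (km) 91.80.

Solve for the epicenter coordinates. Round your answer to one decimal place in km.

(81.1, 112.1)

Circle about each station: x² + y² = 138.36²; (x + 31.3)² + (y − 57.9)² = 124.79²; (x − 167.1)² + (y − 144.2)² = 91.80².
Subtracting pairs of circle equations eliminates x²+y² and gives linear equations (the radical axes):
-62.6 x + 115.8 y = 7903.05
334.2 x + 288.4 y = 59432.30
Solving the 2×2 system: x ≈ 81.1, y ≈ 112.1 km.
Check against HOPS (with the unrounded x, y): √(x²+y²) = 138.36 ≈ 138.36 km. ✓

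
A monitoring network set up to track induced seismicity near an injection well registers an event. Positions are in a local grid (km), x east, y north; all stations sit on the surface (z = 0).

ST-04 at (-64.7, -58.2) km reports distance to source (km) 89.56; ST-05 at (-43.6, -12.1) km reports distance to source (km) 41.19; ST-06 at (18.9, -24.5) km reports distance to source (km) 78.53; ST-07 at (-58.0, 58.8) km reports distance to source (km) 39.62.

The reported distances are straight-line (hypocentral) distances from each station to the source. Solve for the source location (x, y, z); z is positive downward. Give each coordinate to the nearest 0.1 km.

Each station gives a sphere (x−x_i)² + (y−y_i)² + z² = d_i² (stations at z=0).
Subtracting the ST-04 sphere from ST-05 and ST-06: z² cancels, leaving linear equations in x and y:
42.2 x + 92.2 y = 798.42
167.2 x + 67.4 y = -4761.84
Solving: x ≈ -39.204, y ≈ 26.603 km (keep extra digits for the depth step; rounded: -39.2, 26.6).
Then from the ST-04 sphere: z² = 89.56² − (x + 64.7)² − (y + 58.2)² with x = -39.204, y = 26.603, so z ≈ 13.394 ≈ 13.4 km.
Check against ST-07 (with the unrounded solution): distance 39.61 ≈ 39.62 km. ✓

(-39.2, 26.6, 13.4)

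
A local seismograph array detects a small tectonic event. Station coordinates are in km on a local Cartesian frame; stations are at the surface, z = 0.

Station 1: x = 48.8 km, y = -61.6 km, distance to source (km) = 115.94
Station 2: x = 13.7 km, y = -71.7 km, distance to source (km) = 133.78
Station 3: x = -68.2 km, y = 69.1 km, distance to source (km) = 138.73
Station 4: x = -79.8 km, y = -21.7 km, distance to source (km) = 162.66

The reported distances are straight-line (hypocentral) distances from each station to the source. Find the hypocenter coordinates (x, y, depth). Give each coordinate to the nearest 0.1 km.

Each station gives a sphere (x−x_i)² + (y−y_i)² + z² = d_i² (stations at z=0).
Subtracting the Station 1 sphere from Station 2 and Station 3: z² cancels, leaving linear equations in x and y:
-70.2 x − 20.2 y = -5302.42
-234.0 x + 261.4 y = -2553.88
Solving: x ≈ 62.297, y ≈ 45.997 km (keep extra digits for the depth step; rounded: 62.3, 46.0).
Then from the Station 1 sphere: z² = 115.94² − (x − 48.8)² − (y + 61.6)² with x = 62.297, y = 45.997, so z ≈ 41.022 ≈ 41.0 km.

(62.3, 46.0, 41.0)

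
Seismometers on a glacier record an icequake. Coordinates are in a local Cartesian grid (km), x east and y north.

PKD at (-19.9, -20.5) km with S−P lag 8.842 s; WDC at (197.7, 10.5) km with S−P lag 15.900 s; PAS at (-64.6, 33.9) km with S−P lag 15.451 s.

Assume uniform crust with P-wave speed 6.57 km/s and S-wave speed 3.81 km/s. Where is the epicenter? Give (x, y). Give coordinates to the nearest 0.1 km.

Distance from S−P lag: d = Δt · v_P v_S / (v_P − v_S) = Δt · (6.57·3.81)/(6.57−3.81) ≈ 9.0695·Δt.
So d_PKD = 80.19, d_WDC = 144.20, d_PAS = 140.13 km.
Circle about each station: (x + 19.9)² + (y + 20.5)² = 80.19²; (x − 197.7)² + (y − 10.5)² = 144.20²; (x + 64.6)² + (y − 33.9)² = 140.13².
Subtracting the PKD equation from the WDC and PAS equations removes the quadratic terms:
435.2 x + 62.0 y = 24016.08
-89.4 x + 108.8 y = -8699.87
Solving the 2×2 system: x ≈ 59.6, y ≈ -31.0 km.
Check against PKD (with the unrounded x, y): √((x + 19.9)²+(y + 20.5)²) = 80.19 ≈ 80.19 km. ✓

59.6 km east, -31.0 km north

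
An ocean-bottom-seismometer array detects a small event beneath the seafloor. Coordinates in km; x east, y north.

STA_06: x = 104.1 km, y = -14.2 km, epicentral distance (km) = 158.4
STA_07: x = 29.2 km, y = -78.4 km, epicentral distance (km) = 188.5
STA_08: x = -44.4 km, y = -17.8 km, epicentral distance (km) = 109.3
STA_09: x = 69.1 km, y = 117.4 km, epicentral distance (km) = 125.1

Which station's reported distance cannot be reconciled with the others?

STA_06

Solve using three stations at a time. Using STA_07, STA_08, STA_09 (subtract circle equations pairwise → linear system) gives (x, y) ≈ (-53.2, 91.1).
Distances from that point to each station vs reported:
  STA_06: calculated 189.3 vs reported 158.4 → residual 30.9 km
  STA_07: calculated 188.5 vs reported 188.5 → residual 0.0 km
  STA_08: calculated 109.3 vs reported 109.3 → residual 0.0 km
  STA_09: calculated 125.1 vs reported 125.1 → residual 0.0 km
STA_07, STA_08, STA_09 are mutually consistent (residuals ≈ 0); STA_06 is off by 30.9 km.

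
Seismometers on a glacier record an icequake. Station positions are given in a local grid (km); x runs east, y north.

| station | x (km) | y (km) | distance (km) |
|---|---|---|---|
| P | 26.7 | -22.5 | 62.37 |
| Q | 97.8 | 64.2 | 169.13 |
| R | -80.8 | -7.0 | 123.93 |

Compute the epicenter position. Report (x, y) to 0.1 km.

Circle about each station: (x − 26.7)² + (y + 22.5)² = 62.37²; (x − 97.8)² + (y − 64.2)² = 169.13²; (x + 80.8)² + (y + 7.0)² = 123.93².
Subtracting the P equation from the Q and R equations removes the quadratic terms:
142.2 x + 173.4 y = -12247.60
-215.0 x + 31.0 y = -6110.13
Solving the 2×2 system: x ≈ 16.3, y ≈ -84.0 km.

16.3 km east, -84.0 km north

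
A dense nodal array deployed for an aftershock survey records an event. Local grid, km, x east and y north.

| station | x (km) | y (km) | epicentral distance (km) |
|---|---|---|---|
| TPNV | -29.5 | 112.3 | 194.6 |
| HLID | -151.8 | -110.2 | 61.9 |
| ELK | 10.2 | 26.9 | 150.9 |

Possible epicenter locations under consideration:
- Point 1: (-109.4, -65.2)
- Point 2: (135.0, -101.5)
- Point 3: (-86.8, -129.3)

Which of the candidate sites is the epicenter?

For each candidate, compare |candidate − station| to the reported distance:
Point 1: residuals TPNV 0.1, HLID 0.1, ELK 0.1 → max 0.1 km
Point 2: residuals TPNV 75.2, HLID 225.0, ELK 28.2 → max 225.0 km
Point 3: residuals TPNV 53.7, HLID 5.8, ELK 33.0 → max 53.7 km
Only Point 1 has all residuals ≈ 0.

Point 1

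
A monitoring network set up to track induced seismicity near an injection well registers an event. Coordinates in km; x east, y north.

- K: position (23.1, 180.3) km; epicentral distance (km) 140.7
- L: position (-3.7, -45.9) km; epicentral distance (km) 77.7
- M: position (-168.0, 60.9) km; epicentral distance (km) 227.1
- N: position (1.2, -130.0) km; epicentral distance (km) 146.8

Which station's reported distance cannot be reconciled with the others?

Solve using three stations at a time. Using L, M, N (subtract circle equations pairwise → linear system) gives (x, y) ≈ (52.7, 7.4).
Distances from that point to each station vs reported:
  K: calculated 175.4 vs reported 140.7 → residual 34.7 km
  L: calculated 77.6 vs reported 77.7 → residual 0.1 km
  M: calculated 227.1 vs reported 227.1 → residual 0.0 km
  N: calculated 146.7 vs reported 146.8 → residual 0.1 km
L, M, N are mutually consistent (residuals ≈ 0); K is off by 34.7 km.

K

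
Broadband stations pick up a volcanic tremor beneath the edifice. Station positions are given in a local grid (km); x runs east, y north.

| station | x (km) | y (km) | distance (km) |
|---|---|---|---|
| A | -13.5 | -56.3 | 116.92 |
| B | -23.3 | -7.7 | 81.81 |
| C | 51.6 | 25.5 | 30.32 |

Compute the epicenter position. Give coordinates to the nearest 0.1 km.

Circle about each station: (x + 13.5)² + (y + 56.3)² = 116.92²; (x + 23.3)² + (y + 7.7)² = 81.81²; (x − 51.6)² + (y − 25.5)² = 30.32².
Subtracting pairs of circle equations eliminates x²+y² and gives linear equations (the radical axes):
-19.6 x + 97.2 y = 4227.65
130.2 x + 163.6 y = 12711.85
Solving the 2×2 system: x ≈ 34.3, y ≈ 50.4 km.

x ≈ 34.3 km, y ≈ 50.4 km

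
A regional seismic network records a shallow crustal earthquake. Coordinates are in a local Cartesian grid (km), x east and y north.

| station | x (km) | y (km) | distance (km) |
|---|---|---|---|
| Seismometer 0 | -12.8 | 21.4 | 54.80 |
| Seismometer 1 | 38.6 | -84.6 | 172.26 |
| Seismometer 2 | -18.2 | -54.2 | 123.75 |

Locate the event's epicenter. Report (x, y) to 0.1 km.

Circle about each station: (x + 12.8)² + (y − 21.4)² = 54.80²; (x − 38.6)² + (y + 84.6)² = 172.26²; (x + 18.2)² + (y + 54.2)² = 123.75².
Subtracting the Seismometer 0 equation from the Seismometer 1 and Seismometer 2 equations removes the quadratic terms:
102.8 x − 212.0 y = -18645.15
-10.8 x − 151.2 y = -9663.94
Solving the 2×2 system: x ≈ -43.2, y ≈ 67.0 km.

x ≈ -43.2 km, y ≈ 67.0 km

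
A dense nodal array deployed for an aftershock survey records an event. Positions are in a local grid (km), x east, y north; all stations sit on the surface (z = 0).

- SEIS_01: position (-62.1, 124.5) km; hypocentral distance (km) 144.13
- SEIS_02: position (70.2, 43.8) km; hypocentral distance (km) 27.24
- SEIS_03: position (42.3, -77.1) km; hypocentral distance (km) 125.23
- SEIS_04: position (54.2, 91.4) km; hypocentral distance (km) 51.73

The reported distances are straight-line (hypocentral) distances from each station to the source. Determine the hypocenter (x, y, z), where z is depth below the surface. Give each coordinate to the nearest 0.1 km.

x ≈ 56.0 km, y ≈ 45.2 km, depth ≈ 23.2 km

Each station gives a sphere (x−x_i)² + (y−y_i)² + z² = d_i² (stations at z=0).
Subtracting the SEIS_01 sphere from SEIS_02 and SEIS_03: z² cancels, leaving linear equations in x and y:
264.6 x − 161.4 y = 7521.26
208.8 x − 403.2 y = -6532.06
Solving: x ≈ 55.995, y ≈ 45.198 km (keep extra digits for the depth step; rounded: 56.0, 45.2).
Then from the SEIS_01 sphere: z² = 144.13² − (x + 62.1)² − (y − 124.5)² with x = 55.995, y = 45.198, so z ≈ 23.200 ≈ 23.2 km.
Check against SEIS_04 (with the unrounded solution): distance 51.73 ≈ 51.73 km. ✓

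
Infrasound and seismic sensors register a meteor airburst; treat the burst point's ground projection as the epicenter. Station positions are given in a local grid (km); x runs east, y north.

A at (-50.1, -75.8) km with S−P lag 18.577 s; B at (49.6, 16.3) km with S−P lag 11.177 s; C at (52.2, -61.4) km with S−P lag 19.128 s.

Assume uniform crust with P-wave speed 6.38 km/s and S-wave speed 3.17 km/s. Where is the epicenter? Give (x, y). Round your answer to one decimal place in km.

x ≈ -17.8 km, y ≈ 36.7 km

Distance from S−P lag: d = Δt · v_P v_S / (v_P − v_S) = Δt · (6.38·3.17)/(6.38−3.17) ≈ 6.3005·Δt.
So d_A = 117.04, d_B = 70.42, d_C = 120.52 km.
Circle about each station: (x + 50.1)² + (y + 75.8)² = 117.04²; (x − 49.6)² + (y − 16.3)² = 70.42²; (x − 52.2)² + (y + 61.4)² = 120.52².
Subtracting pairs of circle equations eliminates x²+y² and gives linear equations (the radical axes):
199.4 x + 184.2 y = 3209.59
204.6 x + 28.8 y = -2587.56
Solving the 2×2 system: x ≈ -17.8, y ≈ 36.7 km.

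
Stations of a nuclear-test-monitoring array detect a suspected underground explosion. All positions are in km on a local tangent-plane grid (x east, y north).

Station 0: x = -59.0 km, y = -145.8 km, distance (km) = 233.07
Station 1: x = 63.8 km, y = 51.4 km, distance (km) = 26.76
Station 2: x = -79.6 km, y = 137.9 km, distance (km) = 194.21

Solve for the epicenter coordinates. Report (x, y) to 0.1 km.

x ≈ 86.1 km, y ≈ 36.6 km

Circle about each station: (x + 59.0)² + (y + 145.8)² = 233.07²; (x − 63.8)² + (y − 51.4)² = 26.76²; (x + 79.6)² + (y − 137.9)² = 194.21².
Subtracting pairs of circle equations eliminates x²+y² and gives linear equations (the radical axes):
245.6 x + 394.4 y = 35579.29
-41.2 x + 567.4 y = 17218.03
Solving the 2×2 system: x ≈ 86.1, y ≈ 36.6 km.
Check against Station 0 (with the unrounded x, y): √((x + 59.0)²+(y + 145.8)²) = 233.07 ≈ 233.07 km. ✓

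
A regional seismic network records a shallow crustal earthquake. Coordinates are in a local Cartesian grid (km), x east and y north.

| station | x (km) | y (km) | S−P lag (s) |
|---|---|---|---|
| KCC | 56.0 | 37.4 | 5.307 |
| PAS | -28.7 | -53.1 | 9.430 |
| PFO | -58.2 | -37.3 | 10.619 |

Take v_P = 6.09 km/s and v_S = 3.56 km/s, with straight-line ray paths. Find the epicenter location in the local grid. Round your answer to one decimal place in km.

(17.5, 13.2)

Distance from S−P lag: d = Δt · v_P v_S / (v_P − v_S) = Δt · (6.09·3.56)/(6.09−3.56) ≈ 8.5693·Δt.
So d_KCC = 45.48, d_PAS = 80.81, d_PFO = 91.00 km.
Circle about each station: (x − 56.0)² + (y − 37.4)² = 45.48²; (x + 28.7)² + (y + 53.1)² = 80.81²; (x + 58.2)² + (y + 37.3)² = 91.00².
Subtracting pairs of circle equations eliminates x²+y² and gives linear equations (the radical axes):
-169.4 x − 181.0 y = -5353.29
-228.4 x − 149.4 y = -5968.80
Solving the 2×2 system: x ≈ 17.5, y ≈ 13.2 km.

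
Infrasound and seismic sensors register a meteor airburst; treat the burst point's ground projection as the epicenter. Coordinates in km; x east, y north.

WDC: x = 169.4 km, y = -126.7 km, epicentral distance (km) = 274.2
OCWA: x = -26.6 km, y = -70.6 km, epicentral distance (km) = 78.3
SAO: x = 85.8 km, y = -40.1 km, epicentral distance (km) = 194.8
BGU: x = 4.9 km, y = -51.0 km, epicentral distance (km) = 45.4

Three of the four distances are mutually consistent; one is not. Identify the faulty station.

Solve using three stations at a time. Using WDC, OCWA, SAO (subtract circle equations pairwise → linear system) gives (x, y) ≈ (-102.4, -90.4).
Distances from that point to each station vs reported:
  WDC: calculated 274.2 vs reported 274.2 → residual 0.0 km
  OCWA: calculated 78.4 vs reported 78.3 → residual 0.1 km
  SAO: calculated 194.8 vs reported 194.8 → residual 0.0 km
  BGU: calculated 114.3 vs reported 45.4 → residual 68.9 km
WDC, OCWA, SAO are mutually consistent (residuals ≈ 0); BGU is off by 68.9 km.

BGU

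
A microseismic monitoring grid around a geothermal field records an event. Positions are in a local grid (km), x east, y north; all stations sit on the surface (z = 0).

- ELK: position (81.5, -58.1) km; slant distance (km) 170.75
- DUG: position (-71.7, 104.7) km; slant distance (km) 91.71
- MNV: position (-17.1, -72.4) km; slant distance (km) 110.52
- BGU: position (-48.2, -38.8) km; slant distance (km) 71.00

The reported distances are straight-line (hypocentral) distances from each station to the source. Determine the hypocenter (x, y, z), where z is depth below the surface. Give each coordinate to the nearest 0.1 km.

x ≈ -66.1 km, y ≈ 20.2 km, depth ≈ 35.2 km

Each station gives a sphere (x−x_i)² + (y−y_i)² + z² = d_i² (stations at z=0).
Subtracting the ELK sphere from DUG and MNV: z² cancels, leaving linear equations in x and y:
-306.4 x + 325.6 y = 26829.96
-197.2 x − 28.6 y = 12457.20
Solving: x ≈ -66.100, y ≈ 20.199 km (keep extra digits for the depth step; rounded: -66.1, 20.2).
Then from the ELK sphere: z² = 170.75² − (x − 81.5)² − (y + 58.1)² with x = -66.100, y = 20.199, so z ≈ 35.200 ≈ 35.2 km.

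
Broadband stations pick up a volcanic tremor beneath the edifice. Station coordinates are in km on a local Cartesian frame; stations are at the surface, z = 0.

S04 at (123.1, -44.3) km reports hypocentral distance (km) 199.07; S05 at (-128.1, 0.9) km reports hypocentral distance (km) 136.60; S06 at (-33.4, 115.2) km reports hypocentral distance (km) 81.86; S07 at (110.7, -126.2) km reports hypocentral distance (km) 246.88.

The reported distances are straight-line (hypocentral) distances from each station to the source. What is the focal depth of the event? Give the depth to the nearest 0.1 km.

Each station gives a sphere (x−x_i)² + (y−y_i)² + z² = d_i² (stations at z=0).
Subtracting the S04 sphere from S05 and S06: z² cancels, leaving linear equations in x and y:
-502.4 x + 90.4 y = 20263.62
-313.0 x + 319.0 y = 30198.31
Solving: x ≈ -28.296, y ≈ 66.902 km (keep extra digits for the depth step; rounded: -28.3, 66.9).
Then from the S04 sphere: z² = 199.07² − (x − 123.1)² − (y + 44.3)² with x = -28.296, y = 66.902, so z ≈ 65.896 ≈ 65.9 km.

z ≈ 65.9 km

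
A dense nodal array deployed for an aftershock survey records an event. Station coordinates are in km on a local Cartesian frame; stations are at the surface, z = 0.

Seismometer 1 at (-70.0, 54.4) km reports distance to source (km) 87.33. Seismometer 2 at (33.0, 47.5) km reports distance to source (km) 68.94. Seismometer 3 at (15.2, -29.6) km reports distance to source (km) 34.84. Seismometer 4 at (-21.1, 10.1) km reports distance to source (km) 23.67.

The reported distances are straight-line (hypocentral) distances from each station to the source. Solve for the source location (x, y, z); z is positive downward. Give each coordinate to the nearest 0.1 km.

(-8.4, -6.5, 11.1)

Each station gives a sphere (x−x_i)² + (y−y_i)² + z² = d_i² (stations at z=0).
Subtracting the Seismometer 1 sphere from Seismometer 2 and Seismometer 3: z² cancels, leaving linear equations in x and y:
206.0 x − 13.8 y = -1640.30
170.4 x − 168.0 y = -339.46
Solving: x ≈ -8.398, y ≈ -6.497 km (keep extra digits for the depth step; rounded: -8.4, -6.5).
Then from the Seismometer 1 sphere: z² = 87.33² − (x + 70.0)² − (y − 54.4)² with x = -8.398, y = -6.497, so z ≈ 11.103 ≈ 11.1 km.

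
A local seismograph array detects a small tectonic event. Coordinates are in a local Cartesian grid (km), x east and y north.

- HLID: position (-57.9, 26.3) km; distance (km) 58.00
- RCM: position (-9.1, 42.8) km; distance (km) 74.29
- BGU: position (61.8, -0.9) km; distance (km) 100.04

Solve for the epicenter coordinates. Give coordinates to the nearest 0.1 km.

Circle about each station: (x + 57.9)² + (y − 26.3)² = 58.00²; (x + 9.1)² + (y − 42.8)² = 74.29²; (x − 61.8)² + (y + 0.9)² = 100.04².
Subtracting the HLID equation from the RCM and BGU equations removes the quadratic terms:
97.6 x + 33.0 y = -4284.45
239.4 x − 54.4 y = -6868.05
Solving the 2×2 system: x ≈ -34.8, y ≈ -26.9 km.
Check against HLID (with the unrounded x, y): √((x + 57.9)²+(y − 26.3)²) = 58.00 ≈ 58.00 km. ✓

x ≈ -34.8 km, y ≈ -26.9 km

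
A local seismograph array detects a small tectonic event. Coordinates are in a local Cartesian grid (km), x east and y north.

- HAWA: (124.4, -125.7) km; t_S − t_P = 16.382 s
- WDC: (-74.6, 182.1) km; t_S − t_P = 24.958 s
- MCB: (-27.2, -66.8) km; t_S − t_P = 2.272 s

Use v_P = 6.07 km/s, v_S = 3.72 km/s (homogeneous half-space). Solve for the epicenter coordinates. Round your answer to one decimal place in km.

(-13.5, -49.8)

Distance from S−P lag: d = Δt · v_P v_S / (v_P − v_S) = Δt · (6.07·3.72)/(6.07−3.72) ≈ 9.6087·Δt.
So d_HAWA = 157.41, d_WDC = 239.81, d_MCB = 21.83 km.
Circle about each station: (x − 124.4)² + (y + 125.7)² = 157.41²; (x + 74.6)² + (y − 182.1)² = 239.81²; (x + 27.2)² + (y + 66.8)² = 21.83².
Subtracting pairs of circle equations eliminates x²+y² and gives linear equations (the radical axes):
-398.0 x + 615.6 y = -25281.21
-303.2 x + 117.8 y = -1772.41
Solving the 2×2 system: x ≈ -13.5, y ≈ -49.8 km.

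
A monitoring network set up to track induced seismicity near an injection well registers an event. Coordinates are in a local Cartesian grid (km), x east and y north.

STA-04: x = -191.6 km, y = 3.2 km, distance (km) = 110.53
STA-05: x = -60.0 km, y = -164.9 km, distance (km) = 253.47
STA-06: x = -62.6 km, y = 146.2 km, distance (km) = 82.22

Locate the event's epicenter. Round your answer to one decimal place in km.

Circle about each station: (x + 191.6)² + (y − 3.2)² = 110.53²; (x + 60.0)² + (y + 164.9)² = 253.47²; (x + 62.6)² + (y − 146.2)² = 82.22².
Subtracting the STA-04 equation from the STA-05 and STA-06 equations removes the quadratic terms:
263.2 x − 336.2 y = -57958.95
258.0 x + 286.0 y = -5970.85
Solving the 2×2 system: x ≈ -114.7, y ≈ 82.6 km.

(-114.7, 82.6)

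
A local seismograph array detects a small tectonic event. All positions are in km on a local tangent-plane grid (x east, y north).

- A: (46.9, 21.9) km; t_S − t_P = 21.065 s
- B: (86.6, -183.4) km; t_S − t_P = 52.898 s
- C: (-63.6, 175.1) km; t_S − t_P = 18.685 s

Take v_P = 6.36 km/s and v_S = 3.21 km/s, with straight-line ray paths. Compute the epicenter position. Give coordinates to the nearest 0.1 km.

(56.3, 158.1)

Distance from S−P lag: d = Δt · v_P v_S / (v_P − v_S) = Δt · (6.36·3.21)/(6.36−3.21) ≈ 6.4811·Δt.
So d_A = 136.53, d_B = 342.84, d_C = 121.10 km.
Circle about each station: (x − 46.9)² + (y − 21.9)² = 136.53²; (x − 86.6)² + (y + 183.4)² = 342.84²; (x + 63.6)² + (y − 175.1)² = 121.10².
Subtracting pairs of circle equations eliminates x²+y² and gives linear equations (the radical axes):
79.4 x − 410.6 y = -60442.92
-221.0 x + 306.4 y = 36000.98
Solving the 2×2 system: x ≈ 56.3, y ≈ 158.1 km.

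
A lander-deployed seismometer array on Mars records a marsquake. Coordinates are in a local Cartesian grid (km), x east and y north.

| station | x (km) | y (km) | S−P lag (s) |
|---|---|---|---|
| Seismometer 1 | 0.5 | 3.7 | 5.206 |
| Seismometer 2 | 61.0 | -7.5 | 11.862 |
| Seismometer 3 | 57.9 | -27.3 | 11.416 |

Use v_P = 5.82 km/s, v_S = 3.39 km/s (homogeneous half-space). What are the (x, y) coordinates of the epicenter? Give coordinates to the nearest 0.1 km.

(-34.5, -20.0)

Distance from S−P lag: d = Δt · v_P v_S / (v_P − v_S) = Δt · (5.82·3.39)/(5.82−3.39) ≈ 8.1193·Δt.
So d_Seismometer 1 = 42.27, d_Seismometer 2 = 96.31, d_Seismometer 3 = 92.69 km.
Circle about each station: (x − 0.5)² + (y − 3.7)² = 42.27²; (x − 61.0)² + (y + 7.5)² = 96.31²; (x − 57.9)² + (y + 27.3)² = 92.69².
Subtracting the Seismometer 1 equation from the Seismometer 2 and Seismometer 3 equations removes the quadratic terms:
121.0 x − 22.4 y = -3725.55
114.8 x − 62.0 y = -2720.92
Solving the 2×2 system: x ≈ -34.5, y ≈ -20.0 km.
Check against Seismometer 1 (with the unrounded x, y): √((x − 0.5)²+(y − 3.7)²) = 42.24 ≈ 42.27 km. ✓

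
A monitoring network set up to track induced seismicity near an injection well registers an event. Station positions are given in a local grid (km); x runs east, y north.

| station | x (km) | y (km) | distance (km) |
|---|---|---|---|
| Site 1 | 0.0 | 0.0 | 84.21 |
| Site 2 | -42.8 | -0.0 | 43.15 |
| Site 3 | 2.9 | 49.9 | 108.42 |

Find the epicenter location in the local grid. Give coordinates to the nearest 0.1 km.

(-82.5, -16.9)

Circle about each station: x² + y² = 84.21²; (x + 42.8)² + y² = 43.15²; (x − 2.9)² + (y − 49.9)² = 108.42².
Subtracting pairs of circle equations eliminates x²+y² and gives linear equations (the radical axes):
-85.6 x + -0.0 y = 7061.24
5.8 x + 99.8 y = -2165.15
Solving the 2×2 system: x ≈ -82.5, y ≈ -16.9 km.
Check against Site 1 (with the unrounded x, y): √(x²+y²) = 84.20 ≈ 84.21 km. ✓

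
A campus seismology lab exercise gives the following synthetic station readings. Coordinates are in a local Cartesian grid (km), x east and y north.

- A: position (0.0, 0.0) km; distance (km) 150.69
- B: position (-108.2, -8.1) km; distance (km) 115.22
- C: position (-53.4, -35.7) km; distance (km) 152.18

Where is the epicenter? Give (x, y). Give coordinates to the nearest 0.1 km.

Circle about each station: x² + y² = 150.69²; (x + 108.2)² + (y + 8.1)² = 115.22²; (x + 53.4)² + (y + 35.7)² = 152.18².
Subtracting pairs of circle equations eliminates x²+y² and gives linear equations (the radical axes):
-216.4 x − 16.2 y = 21204.68
-106.8 x − 71.4 y = 3674.77
Solving the 2×2 system: x ≈ -106.0, y ≈ 107.1 km.
Check against A (with the unrounded x, y): √(x²+y²) = 150.69 ≈ 150.69 km. ✓

-106.0 km east, 107.1 km north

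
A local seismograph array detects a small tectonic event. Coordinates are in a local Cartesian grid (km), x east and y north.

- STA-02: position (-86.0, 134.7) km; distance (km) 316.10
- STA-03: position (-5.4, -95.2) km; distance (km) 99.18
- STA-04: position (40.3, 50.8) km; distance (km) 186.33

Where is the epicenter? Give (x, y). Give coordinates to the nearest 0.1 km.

87.7 km east, -129.4 km north

Circle about each station: (x + 86.0)² + (y − 134.7)² = 316.10²; (x + 5.4)² + (y + 95.2)² = 99.18²; (x − 40.3)² + (y − 50.8)² = 186.33².
Subtracting pairs of circle equations eliminates x²+y² and gives linear equations (the radical axes):
161.2 x − 459.8 y = 73634.65
252.6 x − 167.8 y = 43864.98
Solving the 2×2 system: x ≈ 87.7, y ≈ -129.4 km.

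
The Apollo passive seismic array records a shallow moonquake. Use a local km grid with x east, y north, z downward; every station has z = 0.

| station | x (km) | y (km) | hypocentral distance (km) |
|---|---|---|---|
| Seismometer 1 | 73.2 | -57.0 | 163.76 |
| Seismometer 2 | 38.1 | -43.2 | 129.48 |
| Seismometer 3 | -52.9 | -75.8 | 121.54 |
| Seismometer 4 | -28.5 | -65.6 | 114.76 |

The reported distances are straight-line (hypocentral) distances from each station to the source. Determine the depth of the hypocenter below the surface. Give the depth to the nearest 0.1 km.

Each station gives a sphere (x−x_i)² + (y−y_i)² + z² = d_i² (stations at z=0).
Subtracting the Seismometer 1 sphere from Seismometer 2 and Seismometer 3: z² cancels, leaving linear equations in x and y:
-70.2 x + 27.6 y = 4762.88
-252.2 x − 37.6 y = 11982.18
Solving: x ≈ -53.102, y ≈ 37.504 km (keep extra digits for the depth step; rounded: -53.1, 37.5).
Then from the Seismometer 1 sphere: z² = 163.76² − (x − 73.2)² − (y + 57.0)² with x = -53.102, y = 37.504, so z ≈ 43.979 ≈ 44.0 km.

z ≈ 44.0 km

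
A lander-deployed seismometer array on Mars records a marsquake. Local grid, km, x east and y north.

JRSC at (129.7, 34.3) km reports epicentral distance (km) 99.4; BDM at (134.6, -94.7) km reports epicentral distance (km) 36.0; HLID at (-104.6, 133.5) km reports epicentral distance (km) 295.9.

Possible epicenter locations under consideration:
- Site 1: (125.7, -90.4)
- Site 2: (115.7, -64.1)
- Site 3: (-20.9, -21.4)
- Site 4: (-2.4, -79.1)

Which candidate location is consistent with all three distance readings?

For each candidate, compare |candidate − station| to the reported distance:
Site 1: residuals JRSC 25.4, BDM 26.1, HLID 25.3 → max 26.1 km
Site 2: residuals JRSC 0.0, BDM 0.0, HLID 0.0 → max 0.0 km
Site 3: residuals JRSC 61.2, BDM 135.9, HLID 119.8 → max 135.9 km
Site 4: residuals JRSC 74.7, BDM 101.9, HLID 60.0 → max 101.9 km
Only Site 2 has all residuals ≈ 0.

Site 2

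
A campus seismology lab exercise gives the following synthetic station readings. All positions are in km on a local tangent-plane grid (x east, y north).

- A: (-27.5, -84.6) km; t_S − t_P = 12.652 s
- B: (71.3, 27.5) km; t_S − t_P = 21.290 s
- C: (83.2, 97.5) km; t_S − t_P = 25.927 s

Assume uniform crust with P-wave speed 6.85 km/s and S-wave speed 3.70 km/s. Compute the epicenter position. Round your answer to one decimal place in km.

-96.0 km east, -9.3 km north

Distance from S−P lag: d = Δt · v_P v_S / (v_P − v_S) = Δt · (6.85·3.70)/(6.85−3.70) ≈ 8.0460·Δt.
So d_A = 101.80, d_B = 171.30, d_C = 208.61 km.
Circle about each station: (x + 27.5)² + (y + 84.6)² = 101.80²; (x − 71.3)² + (y − 27.5)² = 171.30²; (x − 83.2)² + (y − 97.5)² = 208.61².
Subtracting the A equation from the B and C equations removes the quadratic terms:
197.6 x + 224.2 y = -21053.92
221.4 x + 364.2 y = -24639.81
Solving the 2×2 system: x ≈ -96.0, y ≈ -9.3 km.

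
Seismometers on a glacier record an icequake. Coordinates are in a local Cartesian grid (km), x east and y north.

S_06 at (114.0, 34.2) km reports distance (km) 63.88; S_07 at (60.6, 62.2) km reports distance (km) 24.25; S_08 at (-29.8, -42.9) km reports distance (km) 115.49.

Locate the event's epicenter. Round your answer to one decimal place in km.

Circle about each station: (x − 114.0)² + (y − 34.2)² = 63.88²; (x − 60.6)² + (y − 62.2)² = 24.25²; (x + 29.8)² + (y + 42.9)² = 115.49².
Subtracting pairs of circle equations eliminates x²+y² and gives linear equations (the radical axes):
-106.8 x + 56.0 y = -3131.85
-287.6 x − 154.2 y = -20694.48
Solving the 2×2 system: x ≈ 50.4, y ≈ 40.2 km.
Check against S_06 (with the unrounded x, y): √((x − 114.0)²+(y − 34.2)²) = 63.88 ≈ 63.88 km. ✓

(50.4, 40.2)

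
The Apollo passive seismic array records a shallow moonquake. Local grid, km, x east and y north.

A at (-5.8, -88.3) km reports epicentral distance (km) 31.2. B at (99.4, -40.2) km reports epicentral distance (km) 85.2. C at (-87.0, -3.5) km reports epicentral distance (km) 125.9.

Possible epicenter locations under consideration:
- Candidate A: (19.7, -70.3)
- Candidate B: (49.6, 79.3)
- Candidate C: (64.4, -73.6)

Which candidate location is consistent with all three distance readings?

For each candidate, compare |candidate − station| to the reported distance:
Candidate A: residuals A 0.0, B 0.0, C 0.0 → max 0.0 km
Candidate B: residuals A 145.3, B 44.3, C 33.8 → max 145.3 km
Candidate C: residuals A 40.5, B 36.8, C 40.9 → max 40.9 km
Only Candidate A has all residuals ≈ 0.

Candidate A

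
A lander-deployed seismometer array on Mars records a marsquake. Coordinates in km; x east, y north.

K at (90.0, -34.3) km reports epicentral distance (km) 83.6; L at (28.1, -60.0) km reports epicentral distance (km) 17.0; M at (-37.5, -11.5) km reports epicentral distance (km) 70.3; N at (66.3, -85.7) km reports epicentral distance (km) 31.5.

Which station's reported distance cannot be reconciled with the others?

Solve using three stations at a time. Using K, L, M (subtract circle equations pairwise → linear system) gives (x, y) ≈ (11.2, -62.2).
Distances from that point to each station vs reported:
  K: calculated 83.6 vs reported 83.6 → residual 0.0 km
  L: calculated 17.1 vs reported 17.0 → residual 0.1 km
  M: calculated 70.3 vs reported 70.3 → residual 0.0 km
  N: calculated 59.9 vs reported 31.5 → residual 28.4 km
K, L, M are mutually consistent (residuals ≈ 0); N is off by 28.4 km.

N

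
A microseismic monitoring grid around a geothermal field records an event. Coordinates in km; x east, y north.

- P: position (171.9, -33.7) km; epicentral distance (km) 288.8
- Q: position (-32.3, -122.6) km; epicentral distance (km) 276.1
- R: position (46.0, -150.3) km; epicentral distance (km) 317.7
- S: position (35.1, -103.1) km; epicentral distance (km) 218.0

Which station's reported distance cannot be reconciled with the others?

S

Solve using three stations at a time. Using P, Q, R (subtract circle equations pairwise → linear system) gives (x, y) ≈ (-48.5, 153.1).
Distances from that point to each station vs reported:
  P: calculated 288.9 vs reported 288.8 → residual 0.1 km
  Q: calculated 276.2 vs reported 276.1 → residual 0.1 km
  R: calculated 317.8 vs reported 317.7 → residual 0.1 km
  S: calculated 269.5 vs reported 218.0 → residual 51.5 km
P, Q, R are mutually consistent (residuals ≈ 0); S is off by 51.5 km.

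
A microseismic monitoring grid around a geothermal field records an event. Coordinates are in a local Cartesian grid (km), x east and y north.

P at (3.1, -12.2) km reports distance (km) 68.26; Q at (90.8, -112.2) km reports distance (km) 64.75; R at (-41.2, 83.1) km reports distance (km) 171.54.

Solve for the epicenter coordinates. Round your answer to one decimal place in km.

Circle about each station: (x − 3.1)² + (y + 12.2)² = 68.26²; (x − 90.8)² + (y + 112.2)² = 64.75²; (x + 41.2)² + (y − 83.1)² = 171.54².
Subtracting the P equation from the Q and R equations removes the quadratic terms:
175.4 x − 200.0 y = 21141.90
-88.6 x + 190.6 y = -16321.94
Solving the 2×2 system: x ≈ 48.7, y ≈ -63.0 km.

48.7 km east, -63.0 km north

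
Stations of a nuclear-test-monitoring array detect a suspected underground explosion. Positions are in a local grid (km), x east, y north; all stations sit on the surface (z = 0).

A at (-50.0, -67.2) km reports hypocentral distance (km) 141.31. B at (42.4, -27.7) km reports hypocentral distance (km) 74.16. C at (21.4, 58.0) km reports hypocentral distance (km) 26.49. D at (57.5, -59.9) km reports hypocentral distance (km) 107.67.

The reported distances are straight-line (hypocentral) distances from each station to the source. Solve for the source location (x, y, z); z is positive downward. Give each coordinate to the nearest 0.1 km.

Each station gives a sphere (x−x_i)² + (y−y_i)² + z² = d_i² (stations at z=0).
Subtracting the A sphere from B and C: z² cancels, leaving linear equations in x and y:
184.8 x + 79.0 y = 10018.02
142.8 x + 250.4 y = 16072.92
Solving: x ≈ 35.400, y ≈ 44.001 km (keep extra digits for the depth step; rounded: 35.4, 44.0).
Then from the A sphere: z² = 141.31² − (x + 50.0)² − (y + 67.2)² with x = 35.400, y = 44.001, so z ≈ 17.598 ≈ 17.6 km.

x ≈ 35.4 km, y ≈ 44.0 km, depth ≈ 17.6 km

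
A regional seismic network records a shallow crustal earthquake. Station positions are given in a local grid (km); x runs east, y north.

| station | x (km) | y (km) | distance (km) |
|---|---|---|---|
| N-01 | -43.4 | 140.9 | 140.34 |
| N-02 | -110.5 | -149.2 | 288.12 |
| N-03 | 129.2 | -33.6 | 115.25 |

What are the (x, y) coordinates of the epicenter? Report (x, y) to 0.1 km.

(77.3, 69.3)

Circle about each station: (x + 43.4)² + (y − 140.9)² = 140.34²; (x + 110.5)² + (y + 149.2)² = 288.12²; (x − 129.2)² + (y + 33.6)² = 115.25².
Subtracting pairs of circle equations eliminates x²+y² and gives linear equations (the radical axes):
-134.2 x − 580.2 y = -50583.30
345.2 x − 349.0 y = 2497.98
Solving the 2×2 system: x ≈ 77.3, y ≈ 69.3 km.
Check against N-01 (with the unrounded x, y): √((x + 43.4)²+(y − 140.9)²) = 140.34 ≈ 140.34 km. ✓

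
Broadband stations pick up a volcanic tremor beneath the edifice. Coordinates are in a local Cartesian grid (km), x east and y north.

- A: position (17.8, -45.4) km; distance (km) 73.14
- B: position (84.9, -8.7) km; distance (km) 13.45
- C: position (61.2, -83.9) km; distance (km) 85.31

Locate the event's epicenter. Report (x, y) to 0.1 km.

x ≈ 74.9 km, y ≈ 0.3 km

Circle about each station: (x − 17.8)² + (y + 45.4)² = 73.14²; (x − 84.9)² + (y + 8.7)² = 13.45²; (x − 61.2)² + (y + 83.9)² = 85.31².
Subtracting pairs of circle equations eliminates x²+y² and gives linear equations (the radical axes):
134.2 x + 73.4 y = 10074.26
86.8 x − 77.0 y = 6478.31
Solving the 2×2 system: x ≈ 74.9, y ≈ 0.3 km.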